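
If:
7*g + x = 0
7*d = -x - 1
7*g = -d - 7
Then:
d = -1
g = -6/7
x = 6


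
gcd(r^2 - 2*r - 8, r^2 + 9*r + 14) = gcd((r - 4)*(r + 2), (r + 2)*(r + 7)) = r + 2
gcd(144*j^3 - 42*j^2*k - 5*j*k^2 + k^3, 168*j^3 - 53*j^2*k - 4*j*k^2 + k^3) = 24*j^2 - 11*j*k + k^2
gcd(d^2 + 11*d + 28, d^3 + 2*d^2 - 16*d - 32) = d + 4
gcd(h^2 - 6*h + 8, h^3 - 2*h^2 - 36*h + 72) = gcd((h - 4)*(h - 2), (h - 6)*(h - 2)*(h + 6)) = h - 2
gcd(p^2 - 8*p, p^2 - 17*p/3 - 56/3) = p - 8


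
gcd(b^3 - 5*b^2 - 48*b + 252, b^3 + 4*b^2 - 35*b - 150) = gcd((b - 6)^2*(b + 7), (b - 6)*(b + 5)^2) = b - 6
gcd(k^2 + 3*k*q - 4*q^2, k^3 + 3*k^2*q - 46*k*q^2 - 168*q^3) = k + 4*q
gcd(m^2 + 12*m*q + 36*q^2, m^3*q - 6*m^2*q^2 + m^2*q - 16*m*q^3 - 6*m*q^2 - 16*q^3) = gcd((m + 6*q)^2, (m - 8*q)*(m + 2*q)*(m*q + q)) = 1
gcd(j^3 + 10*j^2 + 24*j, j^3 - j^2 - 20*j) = j^2 + 4*j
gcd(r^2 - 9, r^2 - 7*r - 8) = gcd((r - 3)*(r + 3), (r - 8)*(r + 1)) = 1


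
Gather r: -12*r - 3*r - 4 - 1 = -15*r - 5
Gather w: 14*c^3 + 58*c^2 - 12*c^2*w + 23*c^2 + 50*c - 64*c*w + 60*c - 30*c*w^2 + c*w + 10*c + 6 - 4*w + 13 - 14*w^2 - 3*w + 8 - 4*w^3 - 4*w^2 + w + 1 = 14*c^3 + 81*c^2 + 120*c - 4*w^3 + w^2*(-30*c - 18) + w*(-12*c^2 - 63*c - 6) + 28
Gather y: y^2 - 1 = y^2 - 1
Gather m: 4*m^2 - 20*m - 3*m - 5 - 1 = 4*m^2 - 23*m - 6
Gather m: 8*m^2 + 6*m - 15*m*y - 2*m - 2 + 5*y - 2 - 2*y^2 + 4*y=8*m^2 + m*(4 - 15*y) - 2*y^2 + 9*y - 4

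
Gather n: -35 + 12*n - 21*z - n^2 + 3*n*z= -n^2 + n*(3*z + 12) - 21*z - 35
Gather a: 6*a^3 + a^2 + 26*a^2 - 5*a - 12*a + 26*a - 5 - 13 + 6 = 6*a^3 + 27*a^2 + 9*a - 12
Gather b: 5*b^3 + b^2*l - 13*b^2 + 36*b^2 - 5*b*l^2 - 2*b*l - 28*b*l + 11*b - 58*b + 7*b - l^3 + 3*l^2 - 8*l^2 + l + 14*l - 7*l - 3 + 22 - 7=5*b^3 + b^2*(l + 23) + b*(-5*l^2 - 30*l - 40) - l^3 - 5*l^2 + 8*l + 12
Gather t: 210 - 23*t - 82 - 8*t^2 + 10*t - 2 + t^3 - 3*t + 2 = t^3 - 8*t^2 - 16*t + 128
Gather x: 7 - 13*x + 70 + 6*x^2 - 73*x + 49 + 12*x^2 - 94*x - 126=18*x^2 - 180*x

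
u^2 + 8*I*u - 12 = (u + 2*I)*(u + 6*I)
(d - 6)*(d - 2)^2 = d^3 - 10*d^2 + 28*d - 24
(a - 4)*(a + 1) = a^2 - 3*a - 4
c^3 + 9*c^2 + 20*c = c*(c + 4)*(c + 5)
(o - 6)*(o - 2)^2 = o^3 - 10*o^2 + 28*o - 24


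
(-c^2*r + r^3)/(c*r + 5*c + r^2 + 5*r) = r*(-c + r)/(r + 5)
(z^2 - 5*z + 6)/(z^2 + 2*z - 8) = (z - 3)/(z + 4)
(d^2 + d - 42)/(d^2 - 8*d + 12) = (d + 7)/(d - 2)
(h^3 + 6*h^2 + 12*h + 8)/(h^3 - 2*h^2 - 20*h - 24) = (h + 2)/(h - 6)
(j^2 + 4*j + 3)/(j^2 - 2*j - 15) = (j + 1)/(j - 5)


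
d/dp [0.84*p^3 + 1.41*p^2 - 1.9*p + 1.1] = 2.52*p^2 + 2.82*p - 1.9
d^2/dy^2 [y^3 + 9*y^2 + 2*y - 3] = 6*y + 18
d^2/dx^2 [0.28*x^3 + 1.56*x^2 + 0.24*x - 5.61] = 1.68*x + 3.12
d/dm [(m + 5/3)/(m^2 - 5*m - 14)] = (m^2 - 5*m - (2*m - 5)*(3*m + 5)/3 - 14)/(-m^2 + 5*m + 14)^2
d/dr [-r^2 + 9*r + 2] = 9 - 2*r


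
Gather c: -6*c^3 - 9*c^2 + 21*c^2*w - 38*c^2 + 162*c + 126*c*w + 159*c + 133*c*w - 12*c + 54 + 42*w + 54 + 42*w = -6*c^3 + c^2*(21*w - 47) + c*(259*w + 309) + 84*w + 108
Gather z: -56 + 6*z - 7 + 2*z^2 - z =2*z^2 + 5*z - 63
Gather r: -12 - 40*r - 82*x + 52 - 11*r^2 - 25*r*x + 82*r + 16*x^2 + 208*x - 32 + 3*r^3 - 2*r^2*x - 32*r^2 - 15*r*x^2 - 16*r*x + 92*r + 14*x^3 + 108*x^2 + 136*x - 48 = 3*r^3 + r^2*(-2*x - 43) + r*(-15*x^2 - 41*x + 134) + 14*x^3 + 124*x^2 + 262*x - 40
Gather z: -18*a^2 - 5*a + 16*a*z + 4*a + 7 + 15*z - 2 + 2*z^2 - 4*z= -18*a^2 - a + 2*z^2 + z*(16*a + 11) + 5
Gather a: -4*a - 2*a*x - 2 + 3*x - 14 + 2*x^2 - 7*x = a*(-2*x - 4) + 2*x^2 - 4*x - 16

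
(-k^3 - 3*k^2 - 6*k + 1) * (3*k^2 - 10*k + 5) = -3*k^5 + k^4 + 7*k^3 + 48*k^2 - 40*k + 5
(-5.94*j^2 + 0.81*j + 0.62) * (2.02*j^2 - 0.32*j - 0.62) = -11.9988*j^4 + 3.537*j^3 + 4.676*j^2 - 0.7006*j - 0.3844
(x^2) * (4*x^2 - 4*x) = 4*x^4 - 4*x^3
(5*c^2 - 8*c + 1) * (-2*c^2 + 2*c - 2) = -10*c^4 + 26*c^3 - 28*c^2 + 18*c - 2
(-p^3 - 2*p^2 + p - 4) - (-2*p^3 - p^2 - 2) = p^3 - p^2 + p - 2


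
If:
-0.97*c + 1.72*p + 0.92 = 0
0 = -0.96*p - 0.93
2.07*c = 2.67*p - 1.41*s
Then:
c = -0.77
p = -0.97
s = -0.70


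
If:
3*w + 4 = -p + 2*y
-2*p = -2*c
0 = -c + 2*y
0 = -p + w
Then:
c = -4/3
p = -4/3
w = -4/3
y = -2/3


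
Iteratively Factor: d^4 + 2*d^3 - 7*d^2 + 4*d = (d - 1)*(d^3 + 3*d^2 - 4*d) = (d - 1)*(d + 4)*(d^2 - d) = (d - 1)^2*(d + 4)*(d)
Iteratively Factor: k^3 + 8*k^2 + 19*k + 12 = (k + 3)*(k^2 + 5*k + 4) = (k + 1)*(k + 3)*(k + 4)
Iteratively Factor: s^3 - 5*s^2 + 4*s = (s - 1)*(s^2 - 4*s) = (s - 4)*(s - 1)*(s)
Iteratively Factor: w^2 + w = (w + 1)*(w)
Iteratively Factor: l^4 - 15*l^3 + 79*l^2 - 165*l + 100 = (l - 4)*(l^3 - 11*l^2 + 35*l - 25) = (l - 5)*(l - 4)*(l^2 - 6*l + 5) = (l - 5)^2*(l - 4)*(l - 1)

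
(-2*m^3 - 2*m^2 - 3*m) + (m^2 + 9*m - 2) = -2*m^3 - m^2 + 6*m - 2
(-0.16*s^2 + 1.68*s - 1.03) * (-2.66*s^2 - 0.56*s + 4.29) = 0.4256*s^4 - 4.3792*s^3 + 1.1126*s^2 + 7.784*s - 4.4187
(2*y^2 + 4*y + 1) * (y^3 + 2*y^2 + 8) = 2*y^5 + 8*y^4 + 9*y^3 + 18*y^2 + 32*y + 8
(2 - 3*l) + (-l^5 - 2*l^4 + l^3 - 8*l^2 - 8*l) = -l^5 - 2*l^4 + l^3 - 8*l^2 - 11*l + 2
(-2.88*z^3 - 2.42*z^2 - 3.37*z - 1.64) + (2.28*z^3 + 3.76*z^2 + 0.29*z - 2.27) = -0.6*z^3 + 1.34*z^2 - 3.08*z - 3.91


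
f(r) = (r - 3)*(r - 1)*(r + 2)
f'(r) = (r - 3)*(r - 1) + (r - 3)*(r + 2) + (r - 1)*(r + 2)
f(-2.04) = -0.61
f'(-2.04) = 15.64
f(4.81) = 46.96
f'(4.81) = 45.17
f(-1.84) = 2.20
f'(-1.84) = 12.52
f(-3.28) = -34.40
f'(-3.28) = 40.40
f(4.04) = 19.10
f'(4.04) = 27.80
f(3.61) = 8.93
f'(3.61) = 19.66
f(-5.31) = -173.56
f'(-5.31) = 100.83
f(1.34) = -1.89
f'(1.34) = -4.97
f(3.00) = 0.00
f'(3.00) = 10.00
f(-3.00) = -24.00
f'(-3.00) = 34.00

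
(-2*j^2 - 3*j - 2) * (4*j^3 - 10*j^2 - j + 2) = -8*j^5 + 8*j^4 + 24*j^3 + 19*j^2 - 4*j - 4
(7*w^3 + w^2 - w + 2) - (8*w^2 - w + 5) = 7*w^3 - 7*w^2 - 3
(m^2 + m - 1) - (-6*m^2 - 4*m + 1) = 7*m^2 + 5*m - 2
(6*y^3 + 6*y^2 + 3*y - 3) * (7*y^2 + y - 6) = 42*y^5 + 48*y^4 - 9*y^3 - 54*y^2 - 21*y + 18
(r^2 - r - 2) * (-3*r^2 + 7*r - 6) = -3*r^4 + 10*r^3 - 7*r^2 - 8*r + 12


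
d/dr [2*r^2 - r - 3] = 4*r - 1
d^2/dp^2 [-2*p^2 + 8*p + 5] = -4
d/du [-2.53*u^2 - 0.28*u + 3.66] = -5.06*u - 0.28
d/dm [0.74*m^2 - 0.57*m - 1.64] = 1.48*m - 0.57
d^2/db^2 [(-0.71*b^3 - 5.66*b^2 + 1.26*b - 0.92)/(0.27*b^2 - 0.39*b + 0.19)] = (5.55111512312578e-17*b^5 - 4.44089209850063e-16*b^4 - 1.151424*b^3 + 1.655406*b^2 + 0.0396420000000002*b - 0.407392)/(0.019683*b^6 - 0.085293*b^5 + 0.164754*b^4 - 0.179361*b^3 + 0.115938*b^2 - 0.042237*b + 0.006859)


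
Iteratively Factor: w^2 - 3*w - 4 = (w - 4)*(w + 1)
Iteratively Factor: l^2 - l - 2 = (l - 2)*(l + 1)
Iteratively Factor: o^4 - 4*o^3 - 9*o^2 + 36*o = (o)*(o^3 - 4*o^2 - 9*o + 36) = o*(o - 4)*(o^2 - 9) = o*(o - 4)*(o - 3)*(o + 3)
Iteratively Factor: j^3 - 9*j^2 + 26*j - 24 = (j - 2)*(j^2 - 7*j + 12) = (j - 3)*(j - 2)*(j - 4)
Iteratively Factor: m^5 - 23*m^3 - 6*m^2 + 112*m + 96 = (m + 4)*(m^4 - 4*m^3 - 7*m^2 + 22*m + 24) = (m + 1)*(m + 4)*(m^3 - 5*m^2 - 2*m + 24) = (m + 1)*(m + 2)*(m + 4)*(m^2 - 7*m + 12) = (m - 4)*(m + 1)*(m + 2)*(m + 4)*(m - 3)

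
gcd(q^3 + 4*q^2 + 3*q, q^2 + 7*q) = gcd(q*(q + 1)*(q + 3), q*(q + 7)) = q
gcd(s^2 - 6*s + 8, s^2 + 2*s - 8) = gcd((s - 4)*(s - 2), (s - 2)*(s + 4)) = s - 2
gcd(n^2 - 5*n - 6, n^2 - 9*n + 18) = n - 6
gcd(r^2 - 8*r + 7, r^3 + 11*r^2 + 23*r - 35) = r - 1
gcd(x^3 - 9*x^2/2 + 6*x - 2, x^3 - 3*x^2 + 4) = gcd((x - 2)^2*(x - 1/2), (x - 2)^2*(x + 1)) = x^2 - 4*x + 4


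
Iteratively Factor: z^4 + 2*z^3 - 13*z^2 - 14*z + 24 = (z + 4)*(z^3 - 2*z^2 - 5*z + 6) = (z - 3)*(z + 4)*(z^2 + z - 2) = (z - 3)*(z + 2)*(z + 4)*(z - 1)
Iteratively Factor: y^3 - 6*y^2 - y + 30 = (y - 3)*(y^2 - 3*y - 10) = (y - 5)*(y - 3)*(y + 2)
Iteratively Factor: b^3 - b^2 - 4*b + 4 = (b - 1)*(b^2 - 4) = (b - 1)*(b + 2)*(b - 2)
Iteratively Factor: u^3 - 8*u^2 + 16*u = (u - 4)*(u^2 - 4*u) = u*(u - 4)*(u - 4)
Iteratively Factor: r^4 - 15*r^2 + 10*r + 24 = (r - 3)*(r^3 + 3*r^2 - 6*r - 8) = (r - 3)*(r + 4)*(r^2 - r - 2) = (r - 3)*(r + 1)*(r + 4)*(r - 2)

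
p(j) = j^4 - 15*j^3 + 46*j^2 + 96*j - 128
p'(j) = 4*j^3 - 45*j^2 + 92*j + 96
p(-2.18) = 59.32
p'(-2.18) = -359.86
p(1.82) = 119.63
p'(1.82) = 138.50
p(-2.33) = 117.26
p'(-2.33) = -413.26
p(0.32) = -93.05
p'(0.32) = 120.96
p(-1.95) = -14.60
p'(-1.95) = -284.17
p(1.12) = 17.72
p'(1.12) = 148.21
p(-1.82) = -48.95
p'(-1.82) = -244.61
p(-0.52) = -163.30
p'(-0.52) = 35.43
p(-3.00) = 484.00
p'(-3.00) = -693.00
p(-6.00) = 5488.00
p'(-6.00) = -2940.00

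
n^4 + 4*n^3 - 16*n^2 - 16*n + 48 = (n - 2)^2*(n + 2)*(n + 6)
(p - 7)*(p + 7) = p^2 - 49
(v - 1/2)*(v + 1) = v^2 + v/2 - 1/2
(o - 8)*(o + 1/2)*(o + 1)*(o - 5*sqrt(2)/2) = o^4 - 13*o^3/2 - 5*sqrt(2)*o^3/2 - 23*o^2/2 + 65*sqrt(2)*o^2/4 - 4*o + 115*sqrt(2)*o/4 + 10*sqrt(2)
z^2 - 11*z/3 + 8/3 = (z - 8/3)*(z - 1)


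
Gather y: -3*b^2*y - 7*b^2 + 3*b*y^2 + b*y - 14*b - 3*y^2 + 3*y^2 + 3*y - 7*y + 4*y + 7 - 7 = -7*b^2 + 3*b*y^2 - 14*b + y*(-3*b^2 + b)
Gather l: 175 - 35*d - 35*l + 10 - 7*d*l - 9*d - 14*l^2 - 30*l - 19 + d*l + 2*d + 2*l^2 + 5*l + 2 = -42*d - 12*l^2 + l*(-6*d - 60) + 168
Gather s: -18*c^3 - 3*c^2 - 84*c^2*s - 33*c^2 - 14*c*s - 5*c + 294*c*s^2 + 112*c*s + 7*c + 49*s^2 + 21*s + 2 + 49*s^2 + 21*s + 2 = -18*c^3 - 36*c^2 + 2*c + s^2*(294*c + 98) + s*(-84*c^2 + 98*c + 42) + 4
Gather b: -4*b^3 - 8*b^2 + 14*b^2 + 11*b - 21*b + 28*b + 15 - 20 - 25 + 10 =-4*b^3 + 6*b^2 + 18*b - 20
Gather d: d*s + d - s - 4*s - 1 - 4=d*(s + 1) - 5*s - 5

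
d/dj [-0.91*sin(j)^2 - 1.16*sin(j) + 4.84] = -(1.82*sin(j) + 1.16)*cos(j)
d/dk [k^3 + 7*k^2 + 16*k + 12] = 3*k^2 + 14*k + 16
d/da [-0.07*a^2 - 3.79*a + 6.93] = -0.14*a - 3.79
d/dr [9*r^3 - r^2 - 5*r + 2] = 27*r^2 - 2*r - 5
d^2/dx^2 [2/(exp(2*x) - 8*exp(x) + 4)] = 8*((2 - exp(x))*(exp(2*x) - 8*exp(x) + 4) + 2*(exp(x) - 4)^2*exp(x))*exp(x)/(exp(2*x) - 8*exp(x) + 4)^3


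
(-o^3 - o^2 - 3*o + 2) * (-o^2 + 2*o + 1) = o^5 - o^4 - 9*o^2 + o + 2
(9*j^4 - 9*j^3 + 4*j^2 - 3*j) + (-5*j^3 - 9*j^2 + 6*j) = 9*j^4 - 14*j^3 - 5*j^2 + 3*j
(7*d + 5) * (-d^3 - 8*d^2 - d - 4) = -7*d^4 - 61*d^3 - 47*d^2 - 33*d - 20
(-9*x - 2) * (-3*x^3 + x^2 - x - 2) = 27*x^4 - 3*x^3 + 7*x^2 + 20*x + 4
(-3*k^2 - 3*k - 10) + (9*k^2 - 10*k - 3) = 6*k^2 - 13*k - 13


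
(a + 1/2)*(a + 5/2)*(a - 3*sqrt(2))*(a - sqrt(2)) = a^4 - 4*sqrt(2)*a^3 + 3*a^3 - 12*sqrt(2)*a^2 + 29*a^2/4 - 5*sqrt(2)*a + 18*a + 15/2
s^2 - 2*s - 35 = (s - 7)*(s + 5)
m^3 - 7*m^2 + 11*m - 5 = (m - 5)*(m - 1)^2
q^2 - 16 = (q - 4)*(q + 4)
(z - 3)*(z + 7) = z^2 + 4*z - 21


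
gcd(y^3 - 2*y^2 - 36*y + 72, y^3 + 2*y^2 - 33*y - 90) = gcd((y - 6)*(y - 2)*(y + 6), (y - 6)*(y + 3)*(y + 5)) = y - 6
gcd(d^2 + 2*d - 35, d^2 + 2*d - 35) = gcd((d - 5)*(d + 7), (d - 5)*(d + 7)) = d^2 + 2*d - 35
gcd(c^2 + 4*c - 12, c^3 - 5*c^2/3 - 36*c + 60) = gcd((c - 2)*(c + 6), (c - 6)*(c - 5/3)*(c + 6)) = c + 6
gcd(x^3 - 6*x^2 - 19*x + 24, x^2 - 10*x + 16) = x - 8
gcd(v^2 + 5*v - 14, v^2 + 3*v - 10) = v - 2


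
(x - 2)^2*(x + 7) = x^3 + 3*x^2 - 24*x + 28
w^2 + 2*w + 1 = (w + 1)^2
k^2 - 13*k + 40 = (k - 8)*(k - 5)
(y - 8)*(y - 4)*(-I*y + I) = -I*y^3 + 13*I*y^2 - 44*I*y + 32*I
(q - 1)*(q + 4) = q^2 + 3*q - 4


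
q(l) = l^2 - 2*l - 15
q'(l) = 2*l - 2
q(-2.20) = -5.76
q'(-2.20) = -6.40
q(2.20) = -14.56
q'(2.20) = 2.40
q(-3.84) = 7.43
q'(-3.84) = -9.68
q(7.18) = 22.19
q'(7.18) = 12.36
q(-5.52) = 26.51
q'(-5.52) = -13.04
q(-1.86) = -7.82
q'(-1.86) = -5.72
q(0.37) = -15.60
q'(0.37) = -1.26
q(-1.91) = -7.53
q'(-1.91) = -5.82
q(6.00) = 9.00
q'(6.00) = 10.00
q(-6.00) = 33.00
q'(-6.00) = -14.00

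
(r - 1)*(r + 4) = r^2 + 3*r - 4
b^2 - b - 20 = (b - 5)*(b + 4)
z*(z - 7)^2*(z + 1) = z^4 - 13*z^3 + 35*z^2 + 49*z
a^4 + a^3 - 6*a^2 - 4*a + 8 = (a - 2)*(a - 1)*(a + 2)^2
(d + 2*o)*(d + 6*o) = d^2 + 8*d*o + 12*o^2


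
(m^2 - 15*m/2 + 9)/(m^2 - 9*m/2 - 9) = (2*m - 3)/(2*m + 3)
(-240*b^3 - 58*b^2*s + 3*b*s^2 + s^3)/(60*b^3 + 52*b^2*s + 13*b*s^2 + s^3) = (-8*b + s)/(2*b + s)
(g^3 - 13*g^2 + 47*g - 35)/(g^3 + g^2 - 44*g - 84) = (g^2 - 6*g + 5)/(g^2 + 8*g + 12)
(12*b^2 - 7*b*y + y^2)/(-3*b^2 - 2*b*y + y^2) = (-4*b + y)/(b + y)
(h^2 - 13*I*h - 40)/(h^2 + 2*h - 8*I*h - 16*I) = (h - 5*I)/(h + 2)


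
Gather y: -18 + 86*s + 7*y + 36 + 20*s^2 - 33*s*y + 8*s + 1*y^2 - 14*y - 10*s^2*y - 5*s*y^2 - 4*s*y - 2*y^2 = 20*s^2 + 94*s + y^2*(-5*s - 1) + y*(-10*s^2 - 37*s - 7) + 18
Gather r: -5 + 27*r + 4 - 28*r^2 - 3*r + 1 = -28*r^2 + 24*r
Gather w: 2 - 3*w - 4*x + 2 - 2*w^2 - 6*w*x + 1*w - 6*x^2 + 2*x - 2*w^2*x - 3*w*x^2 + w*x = w^2*(-2*x - 2) + w*(-3*x^2 - 5*x - 2) - 6*x^2 - 2*x + 4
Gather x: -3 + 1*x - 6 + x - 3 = 2*x - 12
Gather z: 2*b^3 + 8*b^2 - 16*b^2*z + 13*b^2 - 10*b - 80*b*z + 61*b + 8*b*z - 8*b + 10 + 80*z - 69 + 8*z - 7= 2*b^3 + 21*b^2 + 43*b + z*(-16*b^2 - 72*b + 88) - 66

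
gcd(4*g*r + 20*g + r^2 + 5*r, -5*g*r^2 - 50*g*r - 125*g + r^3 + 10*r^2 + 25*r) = r + 5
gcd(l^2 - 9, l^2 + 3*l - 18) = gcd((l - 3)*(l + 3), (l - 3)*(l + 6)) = l - 3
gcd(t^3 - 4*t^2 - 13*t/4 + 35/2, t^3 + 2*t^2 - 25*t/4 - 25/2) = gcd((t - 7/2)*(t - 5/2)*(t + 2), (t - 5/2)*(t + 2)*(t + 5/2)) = t^2 - t/2 - 5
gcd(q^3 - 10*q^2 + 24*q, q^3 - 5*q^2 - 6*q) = q^2 - 6*q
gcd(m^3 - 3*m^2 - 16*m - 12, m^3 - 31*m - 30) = m^2 - 5*m - 6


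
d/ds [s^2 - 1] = 2*s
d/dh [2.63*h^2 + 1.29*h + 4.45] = 5.26*h + 1.29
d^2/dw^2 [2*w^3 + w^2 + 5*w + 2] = 12*w + 2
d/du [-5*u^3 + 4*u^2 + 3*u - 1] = -15*u^2 + 8*u + 3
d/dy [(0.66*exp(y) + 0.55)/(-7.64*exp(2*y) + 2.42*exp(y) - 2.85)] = (5.0424*exp(2*y) + 8.404*exp(y) - 3.212)*exp(y)/(58.3696*exp(4*y) - 36.9776*exp(3*y) + 49.4044*exp(2*y) - 13.794*exp(y) + 8.1225)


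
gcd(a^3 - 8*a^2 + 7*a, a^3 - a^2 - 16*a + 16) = a - 1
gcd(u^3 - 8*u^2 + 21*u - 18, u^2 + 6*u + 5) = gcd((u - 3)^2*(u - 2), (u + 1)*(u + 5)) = 1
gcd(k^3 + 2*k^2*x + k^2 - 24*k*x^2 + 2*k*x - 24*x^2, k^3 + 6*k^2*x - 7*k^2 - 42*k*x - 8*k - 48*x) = k^2 + 6*k*x + k + 6*x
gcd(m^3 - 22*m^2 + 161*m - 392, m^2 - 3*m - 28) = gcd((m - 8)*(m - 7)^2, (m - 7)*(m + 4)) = m - 7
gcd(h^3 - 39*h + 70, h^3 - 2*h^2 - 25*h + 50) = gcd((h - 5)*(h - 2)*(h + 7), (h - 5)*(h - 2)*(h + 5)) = h^2 - 7*h + 10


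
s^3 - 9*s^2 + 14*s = s*(s - 7)*(s - 2)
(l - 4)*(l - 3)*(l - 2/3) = l^3 - 23*l^2/3 + 50*l/3 - 8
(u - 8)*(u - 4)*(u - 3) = u^3 - 15*u^2 + 68*u - 96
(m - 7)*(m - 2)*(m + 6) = m^3 - 3*m^2 - 40*m + 84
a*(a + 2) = a^2 + 2*a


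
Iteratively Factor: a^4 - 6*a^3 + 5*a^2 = (a)*(a^3 - 6*a^2 + 5*a) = a*(a - 5)*(a^2 - a) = a^2*(a - 5)*(a - 1)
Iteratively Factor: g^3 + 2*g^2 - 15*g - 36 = (g - 4)*(g^2 + 6*g + 9) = (g - 4)*(g + 3)*(g + 3)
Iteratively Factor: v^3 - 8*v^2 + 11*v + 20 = (v - 5)*(v^2 - 3*v - 4) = (v - 5)*(v - 4)*(v + 1)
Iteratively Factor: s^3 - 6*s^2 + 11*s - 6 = (s - 2)*(s^2 - 4*s + 3) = (s - 3)*(s - 2)*(s - 1)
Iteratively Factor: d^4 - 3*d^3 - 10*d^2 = (d)*(d^3 - 3*d^2 - 10*d) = d*(d + 2)*(d^2 - 5*d) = d*(d - 5)*(d + 2)*(d)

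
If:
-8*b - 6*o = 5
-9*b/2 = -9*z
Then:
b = 2*z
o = -8*z/3 - 5/6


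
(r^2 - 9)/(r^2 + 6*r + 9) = (r - 3)/(r + 3)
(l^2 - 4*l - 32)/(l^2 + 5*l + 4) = (l - 8)/(l + 1)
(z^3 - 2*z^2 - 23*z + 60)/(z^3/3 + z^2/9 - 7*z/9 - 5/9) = 9*(z^3 - 2*z^2 - 23*z + 60)/(3*z^3 + z^2 - 7*z - 5)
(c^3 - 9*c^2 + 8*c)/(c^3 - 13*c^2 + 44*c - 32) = c/(c - 4)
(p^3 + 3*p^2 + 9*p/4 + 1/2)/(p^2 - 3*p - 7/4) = (2*p^2 + 5*p + 2)/(2*p - 7)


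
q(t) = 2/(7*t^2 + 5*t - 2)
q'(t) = 2*(-14*t - 5)/(7*t^2 + 5*t - 2)^2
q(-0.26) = -0.71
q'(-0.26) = -0.34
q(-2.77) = 0.05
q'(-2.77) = 0.05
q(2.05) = 0.05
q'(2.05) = -0.05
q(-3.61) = 0.03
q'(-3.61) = 0.02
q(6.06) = 0.01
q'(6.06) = -0.00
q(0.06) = -1.19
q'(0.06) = -4.16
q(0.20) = -2.78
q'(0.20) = -30.09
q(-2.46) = 0.07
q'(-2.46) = 0.07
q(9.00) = 0.00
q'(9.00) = 0.00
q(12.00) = 0.00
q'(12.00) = 0.00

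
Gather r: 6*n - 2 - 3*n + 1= 3*n - 1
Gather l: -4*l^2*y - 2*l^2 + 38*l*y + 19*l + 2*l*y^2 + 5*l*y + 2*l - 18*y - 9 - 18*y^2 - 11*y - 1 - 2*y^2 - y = l^2*(-4*y - 2) + l*(2*y^2 + 43*y + 21) - 20*y^2 - 30*y - 10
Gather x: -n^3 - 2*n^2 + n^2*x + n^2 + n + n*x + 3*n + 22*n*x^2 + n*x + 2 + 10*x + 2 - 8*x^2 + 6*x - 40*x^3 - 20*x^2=-n^3 - n^2 + 4*n - 40*x^3 + x^2*(22*n - 28) + x*(n^2 + 2*n + 16) + 4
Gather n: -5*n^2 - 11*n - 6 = -5*n^2 - 11*n - 6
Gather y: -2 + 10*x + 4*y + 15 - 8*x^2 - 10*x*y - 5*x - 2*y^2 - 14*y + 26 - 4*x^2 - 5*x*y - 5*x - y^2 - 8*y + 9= -12*x^2 - 3*y^2 + y*(-15*x - 18) + 48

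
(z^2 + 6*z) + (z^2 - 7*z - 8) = 2*z^2 - z - 8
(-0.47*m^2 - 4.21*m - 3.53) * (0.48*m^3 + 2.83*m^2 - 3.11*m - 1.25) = -0.2256*m^5 - 3.3509*m^4 - 12.147*m^3 + 3.6907*m^2 + 16.2408*m + 4.4125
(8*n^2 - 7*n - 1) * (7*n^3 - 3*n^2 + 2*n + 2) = 56*n^5 - 73*n^4 + 30*n^3 + 5*n^2 - 16*n - 2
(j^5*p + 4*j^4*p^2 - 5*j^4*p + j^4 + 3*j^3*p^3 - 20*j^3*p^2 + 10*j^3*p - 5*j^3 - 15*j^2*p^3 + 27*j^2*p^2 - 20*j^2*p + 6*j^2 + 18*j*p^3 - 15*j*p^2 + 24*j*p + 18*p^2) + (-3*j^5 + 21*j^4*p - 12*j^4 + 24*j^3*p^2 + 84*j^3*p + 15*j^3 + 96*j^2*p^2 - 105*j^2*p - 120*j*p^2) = j^5*p - 3*j^5 + 4*j^4*p^2 + 16*j^4*p - 11*j^4 + 3*j^3*p^3 + 4*j^3*p^2 + 94*j^3*p + 10*j^3 - 15*j^2*p^3 + 123*j^2*p^2 - 125*j^2*p + 6*j^2 + 18*j*p^3 - 135*j*p^2 + 24*j*p + 18*p^2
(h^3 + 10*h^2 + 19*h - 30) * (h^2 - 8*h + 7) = h^5 + 2*h^4 - 54*h^3 - 112*h^2 + 373*h - 210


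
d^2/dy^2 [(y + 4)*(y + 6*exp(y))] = 6*y*exp(y) + 36*exp(y) + 2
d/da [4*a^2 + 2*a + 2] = 8*a + 2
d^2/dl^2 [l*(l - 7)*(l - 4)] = 6*l - 22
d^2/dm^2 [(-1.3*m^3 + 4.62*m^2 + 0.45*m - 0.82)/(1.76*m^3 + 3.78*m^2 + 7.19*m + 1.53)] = (-1.4210854715202e-14*m^7 + 45.919104*m^6 + 107.06784*m^5 - 321.290112*m^4 - 630.484028*m^3 - 393.221004*m^2 - 154.342368*m - 63.567542)/(5.451776*m^9 + 35.126784*m^8 + 142.257984*m^7 + 355.229928*m^6 + 642.2289*m^5 + 767.984922*m^4 + 633.550787*m^3 + 263.830905*m^2 + 50.493213*m + 3.581577)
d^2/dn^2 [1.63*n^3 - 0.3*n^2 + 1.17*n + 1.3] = 9.78*n - 0.6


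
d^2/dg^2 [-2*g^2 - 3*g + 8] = -4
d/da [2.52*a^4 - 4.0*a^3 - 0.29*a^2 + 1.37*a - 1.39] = 10.08*a^3 - 12.0*a^2 - 0.58*a + 1.37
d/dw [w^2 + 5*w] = 2*w + 5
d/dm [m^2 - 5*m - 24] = 2*m - 5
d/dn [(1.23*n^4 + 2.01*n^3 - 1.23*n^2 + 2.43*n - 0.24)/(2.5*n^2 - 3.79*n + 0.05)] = (6.15*n^5 - 8.9601*n^4 - 14.9898*n^3 - 1.1118*n^2 + 1.077*n - 0.7881)/(6.25*n^4 - 18.95*n^3 + 14.6141*n^2 - 0.379*n + 0.0025)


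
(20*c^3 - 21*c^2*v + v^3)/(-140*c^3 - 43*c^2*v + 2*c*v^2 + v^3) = (4*c^2 - 5*c*v + v^2)/(-28*c^2 - 3*c*v + v^2)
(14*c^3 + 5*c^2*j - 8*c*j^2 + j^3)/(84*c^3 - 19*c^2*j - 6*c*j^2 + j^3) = (2*c^2 + c*j - j^2)/(12*c^2 - c*j - j^2)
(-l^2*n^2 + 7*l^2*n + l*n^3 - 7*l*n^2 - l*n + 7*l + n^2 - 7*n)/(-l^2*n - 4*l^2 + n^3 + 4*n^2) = (l*n^2 - 7*l*n + n - 7)/(l*n + 4*l + n^2 + 4*n)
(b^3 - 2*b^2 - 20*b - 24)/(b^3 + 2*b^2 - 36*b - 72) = (b + 2)/(b + 6)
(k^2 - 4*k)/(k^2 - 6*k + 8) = k/(k - 2)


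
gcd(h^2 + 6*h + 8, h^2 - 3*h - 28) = h + 4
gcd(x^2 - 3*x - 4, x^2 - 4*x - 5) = x + 1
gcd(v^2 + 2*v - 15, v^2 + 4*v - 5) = v + 5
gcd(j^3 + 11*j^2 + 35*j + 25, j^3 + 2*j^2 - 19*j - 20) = j^2 + 6*j + 5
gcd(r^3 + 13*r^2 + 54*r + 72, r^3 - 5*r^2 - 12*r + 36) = r + 3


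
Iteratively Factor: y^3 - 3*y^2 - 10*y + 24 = (y - 2)*(y^2 - y - 12) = (y - 4)*(y - 2)*(y + 3)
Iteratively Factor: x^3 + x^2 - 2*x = (x - 1)*(x^2 + 2*x) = x*(x - 1)*(x + 2)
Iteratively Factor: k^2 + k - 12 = (k - 3)*(k + 4)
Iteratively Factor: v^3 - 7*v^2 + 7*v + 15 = (v - 3)*(v^2 - 4*v - 5) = (v - 5)*(v - 3)*(v + 1)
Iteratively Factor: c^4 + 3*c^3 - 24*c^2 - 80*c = (c)*(c^3 + 3*c^2 - 24*c - 80) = c*(c - 5)*(c^2 + 8*c + 16) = c*(c - 5)*(c + 4)*(c + 4)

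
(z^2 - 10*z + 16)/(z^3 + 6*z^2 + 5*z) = (z^2 - 10*z + 16)/(z*(z^2 + 6*z + 5))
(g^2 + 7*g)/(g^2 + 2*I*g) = (g + 7)/(g + 2*I)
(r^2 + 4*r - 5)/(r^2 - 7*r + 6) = (r + 5)/(r - 6)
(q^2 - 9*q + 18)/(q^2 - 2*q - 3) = (q - 6)/(q + 1)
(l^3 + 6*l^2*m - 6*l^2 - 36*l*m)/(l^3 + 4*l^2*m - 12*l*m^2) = (l - 6)/(l - 2*m)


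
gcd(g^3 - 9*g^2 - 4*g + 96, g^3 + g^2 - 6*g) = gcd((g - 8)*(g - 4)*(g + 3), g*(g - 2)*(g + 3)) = g + 3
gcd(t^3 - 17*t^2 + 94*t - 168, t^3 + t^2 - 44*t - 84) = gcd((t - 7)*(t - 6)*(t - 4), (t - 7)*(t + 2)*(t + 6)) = t - 7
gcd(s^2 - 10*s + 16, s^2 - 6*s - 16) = s - 8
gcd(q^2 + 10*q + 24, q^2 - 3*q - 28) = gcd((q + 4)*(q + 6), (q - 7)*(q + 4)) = q + 4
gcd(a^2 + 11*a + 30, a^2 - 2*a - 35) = a + 5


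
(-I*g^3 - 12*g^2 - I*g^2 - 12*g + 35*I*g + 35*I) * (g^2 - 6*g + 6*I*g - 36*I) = -I*g^5 - 6*g^4 + 5*I*g^4 + 30*g^3 - 31*I*g^3 - 174*g^2 + 185*I*g^2 + 1050*g + 222*I*g + 1260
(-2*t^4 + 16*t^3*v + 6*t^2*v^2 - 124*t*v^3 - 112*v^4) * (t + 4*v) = -2*t^5 + 8*t^4*v + 70*t^3*v^2 - 100*t^2*v^3 - 608*t*v^4 - 448*v^5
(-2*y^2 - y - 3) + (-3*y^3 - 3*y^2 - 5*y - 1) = -3*y^3 - 5*y^2 - 6*y - 4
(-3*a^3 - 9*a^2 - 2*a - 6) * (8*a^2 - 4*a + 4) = -24*a^5 - 60*a^4 + 8*a^3 - 76*a^2 + 16*a - 24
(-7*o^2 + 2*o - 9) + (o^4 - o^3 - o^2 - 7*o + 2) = o^4 - o^3 - 8*o^2 - 5*o - 7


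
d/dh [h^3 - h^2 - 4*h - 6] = 3*h^2 - 2*h - 4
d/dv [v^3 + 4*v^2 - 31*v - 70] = 3*v^2 + 8*v - 31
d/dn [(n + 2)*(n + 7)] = 2*n + 9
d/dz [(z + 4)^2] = 2*z + 8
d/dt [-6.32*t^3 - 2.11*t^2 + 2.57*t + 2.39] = -18.96*t^2 - 4.22*t + 2.57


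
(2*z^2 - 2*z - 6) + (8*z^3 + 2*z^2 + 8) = 8*z^3 + 4*z^2 - 2*z + 2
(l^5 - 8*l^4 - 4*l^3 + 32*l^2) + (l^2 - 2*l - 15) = l^5 - 8*l^4 - 4*l^3 + 33*l^2 - 2*l - 15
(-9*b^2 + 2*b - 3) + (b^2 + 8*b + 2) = -8*b^2 + 10*b - 1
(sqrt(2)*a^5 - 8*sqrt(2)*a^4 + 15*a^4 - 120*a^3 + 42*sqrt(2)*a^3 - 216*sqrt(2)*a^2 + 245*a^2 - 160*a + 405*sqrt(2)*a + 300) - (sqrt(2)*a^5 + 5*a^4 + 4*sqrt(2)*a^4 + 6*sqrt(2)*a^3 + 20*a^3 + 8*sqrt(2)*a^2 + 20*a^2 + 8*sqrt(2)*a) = -12*sqrt(2)*a^4 + 10*a^4 - 140*a^3 + 36*sqrt(2)*a^3 - 224*sqrt(2)*a^2 + 225*a^2 - 160*a + 397*sqrt(2)*a + 300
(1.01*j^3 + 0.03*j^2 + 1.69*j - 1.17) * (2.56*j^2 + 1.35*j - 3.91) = 2.5856*j^5 + 1.4403*j^4 + 0.4178*j^3 - 0.831*j^2 - 8.1874*j + 4.5747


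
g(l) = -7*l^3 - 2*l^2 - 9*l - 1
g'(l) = -21*l^2 - 4*l - 9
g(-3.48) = 301.11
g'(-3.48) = -249.40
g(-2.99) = 195.15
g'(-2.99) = -184.78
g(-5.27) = 1015.43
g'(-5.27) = -571.15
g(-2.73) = 151.09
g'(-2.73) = -154.59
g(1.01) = -19.34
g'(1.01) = -34.46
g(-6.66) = 2038.09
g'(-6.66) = -913.83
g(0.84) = -14.12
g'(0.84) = -27.18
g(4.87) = -900.77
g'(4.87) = -526.53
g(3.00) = -235.00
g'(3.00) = -210.00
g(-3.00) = 197.00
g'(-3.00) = -186.00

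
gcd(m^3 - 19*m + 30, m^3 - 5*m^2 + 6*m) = m^2 - 5*m + 6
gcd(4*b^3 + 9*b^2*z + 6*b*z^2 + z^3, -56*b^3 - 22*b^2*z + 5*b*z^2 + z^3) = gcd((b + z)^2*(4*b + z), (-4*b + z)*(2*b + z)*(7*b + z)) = 1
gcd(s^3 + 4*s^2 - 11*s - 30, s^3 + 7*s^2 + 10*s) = s^2 + 7*s + 10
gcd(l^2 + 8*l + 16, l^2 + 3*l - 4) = l + 4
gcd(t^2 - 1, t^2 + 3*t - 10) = 1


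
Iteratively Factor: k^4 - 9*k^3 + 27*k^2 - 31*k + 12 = (k - 1)*(k^3 - 8*k^2 + 19*k - 12) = (k - 3)*(k - 1)*(k^2 - 5*k + 4) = (k - 4)*(k - 3)*(k - 1)*(k - 1)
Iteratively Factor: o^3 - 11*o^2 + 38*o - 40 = (o - 2)*(o^2 - 9*o + 20) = (o - 5)*(o - 2)*(o - 4)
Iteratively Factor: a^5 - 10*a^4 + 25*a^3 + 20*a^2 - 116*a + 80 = (a + 2)*(a^4 - 12*a^3 + 49*a^2 - 78*a + 40) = (a - 1)*(a + 2)*(a^3 - 11*a^2 + 38*a - 40) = (a - 5)*(a - 1)*(a + 2)*(a^2 - 6*a + 8) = (a - 5)*(a - 2)*(a - 1)*(a + 2)*(a - 4)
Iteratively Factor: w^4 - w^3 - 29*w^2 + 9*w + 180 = (w + 4)*(w^3 - 5*w^2 - 9*w + 45) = (w + 3)*(w + 4)*(w^2 - 8*w + 15) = (w - 3)*(w + 3)*(w + 4)*(w - 5)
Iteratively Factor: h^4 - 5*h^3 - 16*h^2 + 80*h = (h - 4)*(h^3 - h^2 - 20*h) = h*(h - 4)*(h^2 - h - 20) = h*(h - 5)*(h - 4)*(h + 4)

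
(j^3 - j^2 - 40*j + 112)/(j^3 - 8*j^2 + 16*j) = (j + 7)/j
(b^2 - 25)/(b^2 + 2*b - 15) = (b - 5)/(b - 3)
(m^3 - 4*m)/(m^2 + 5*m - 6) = m*(m^2 - 4)/(m^2 + 5*m - 6)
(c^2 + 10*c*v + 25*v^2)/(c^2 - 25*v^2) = (-c - 5*v)/(-c + 5*v)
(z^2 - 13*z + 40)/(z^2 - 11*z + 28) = (z^2 - 13*z + 40)/(z^2 - 11*z + 28)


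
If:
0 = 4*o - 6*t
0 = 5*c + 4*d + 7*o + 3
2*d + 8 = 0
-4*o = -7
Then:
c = 3/20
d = -4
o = 7/4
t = 7/6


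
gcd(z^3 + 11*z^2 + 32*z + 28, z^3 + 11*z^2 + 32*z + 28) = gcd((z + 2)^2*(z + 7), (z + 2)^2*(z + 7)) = z^3 + 11*z^2 + 32*z + 28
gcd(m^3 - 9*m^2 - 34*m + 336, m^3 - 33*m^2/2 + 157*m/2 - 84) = m^2 - 15*m + 56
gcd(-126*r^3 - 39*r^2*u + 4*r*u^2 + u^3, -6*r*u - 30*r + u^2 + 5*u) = 6*r - u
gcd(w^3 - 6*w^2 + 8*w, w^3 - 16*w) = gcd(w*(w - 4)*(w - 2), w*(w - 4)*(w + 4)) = w^2 - 4*w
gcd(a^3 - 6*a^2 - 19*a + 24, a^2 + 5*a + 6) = a + 3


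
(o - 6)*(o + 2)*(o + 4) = o^3 - 28*o - 48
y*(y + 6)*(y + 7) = y^3 + 13*y^2 + 42*y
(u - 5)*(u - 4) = u^2 - 9*u + 20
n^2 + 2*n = n*(n + 2)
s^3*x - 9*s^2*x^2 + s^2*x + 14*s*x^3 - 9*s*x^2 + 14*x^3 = (s - 7*x)*(s - 2*x)*(s*x + x)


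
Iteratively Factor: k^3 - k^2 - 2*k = (k)*(k^2 - k - 2) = k*(k + 1)*(k - 2)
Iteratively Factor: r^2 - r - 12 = (r + 3)*(r - 4)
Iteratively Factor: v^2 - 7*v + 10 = (v - 2)*(v - 5)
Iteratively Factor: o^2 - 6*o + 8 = (o - 2)*(o - 4)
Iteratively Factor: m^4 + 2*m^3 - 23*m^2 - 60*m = (m - 5)*(m^3 + 7*m^2 + 12*m) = m*(m - 5)*(m^2 + 7*m + 12) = m*(m - 5)*(m + 4)*(m + 3)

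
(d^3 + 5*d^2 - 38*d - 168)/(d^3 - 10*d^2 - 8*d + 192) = (d + 7)/(d - 8)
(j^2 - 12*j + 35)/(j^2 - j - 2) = (-j^2 + 12*j - 35)/(-j^2 + j + 2)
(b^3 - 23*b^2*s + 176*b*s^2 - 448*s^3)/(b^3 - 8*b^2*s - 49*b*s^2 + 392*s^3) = (b - 8*s)/(b + 7*s)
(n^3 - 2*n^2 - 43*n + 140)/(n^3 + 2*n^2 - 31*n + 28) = (n - 5)/(n - 1)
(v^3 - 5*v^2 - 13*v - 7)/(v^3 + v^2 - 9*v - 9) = (v^2 - 6*v - 7)/(v^2 - 9)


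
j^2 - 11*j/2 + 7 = (j - 7/2)*(j - 2)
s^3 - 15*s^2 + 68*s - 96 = (s - 8)*(s - 4)*(s - 3)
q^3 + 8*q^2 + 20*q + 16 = (q + 2)^2*(q + 4)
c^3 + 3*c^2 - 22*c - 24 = (c - 4)*(c + 1)*(c + 6)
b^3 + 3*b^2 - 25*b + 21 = (b - 3)*(b - 1)*(b + 7)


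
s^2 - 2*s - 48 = (s - 8)*(s + 6)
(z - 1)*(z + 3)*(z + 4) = z^3 + 6*z^2 + 5*z - 12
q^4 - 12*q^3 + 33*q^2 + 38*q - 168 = (q - 7)*(q - 4)*(q - 3)*(q + 2)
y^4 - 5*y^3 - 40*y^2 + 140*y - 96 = (y - 8)*(y - 2)*(y - 1)*(y + 6)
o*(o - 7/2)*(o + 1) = o^3 - 5*o^2/2 - 7*o/2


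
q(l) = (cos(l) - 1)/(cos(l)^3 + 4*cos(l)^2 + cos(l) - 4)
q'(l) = (cos(l) - 1)*(3*sin(l)*cos(l)^2 + 8*sin(l)*cos(l) + sin(l))/(cos(l)^3 + 4*cos(l)^2 + cos(l) - 4)^2 - sin(l)/(cos(l)^3 + 4*cos(l)^2 + cos(l) - 4) = 16*(2*cos(l)^3 + cos(l)^2 - 8*cos(l) + 3)*sin(l)/(-16*sin(l)^2 + 7*cos(l) + cos(3*l))^2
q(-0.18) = -0.01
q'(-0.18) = 0.11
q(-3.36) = 0.94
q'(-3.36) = 0.49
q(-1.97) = 0.36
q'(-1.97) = -0.38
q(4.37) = 0.34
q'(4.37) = -0.35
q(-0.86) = 0.25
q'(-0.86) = 0.50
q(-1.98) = 0.37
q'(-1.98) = -0.39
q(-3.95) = 0.54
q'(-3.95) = 0.62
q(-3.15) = 1.00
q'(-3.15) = 0.02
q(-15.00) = 0.61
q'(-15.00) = -0.68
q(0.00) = 0.00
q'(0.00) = 0.00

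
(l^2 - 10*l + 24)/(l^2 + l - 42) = (l - 4)/(l + 7)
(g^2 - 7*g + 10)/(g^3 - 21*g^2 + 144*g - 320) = (g - 2)/(g^2 - 16*g + 64)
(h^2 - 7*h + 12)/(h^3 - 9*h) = (h - 4)/(h*(h + 3))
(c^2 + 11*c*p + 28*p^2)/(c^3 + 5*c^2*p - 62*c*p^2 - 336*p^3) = (-c - 4*p)/(-c^2 + 2*c*p + 48*p^2)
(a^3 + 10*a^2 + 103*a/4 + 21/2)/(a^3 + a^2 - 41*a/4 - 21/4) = (a + 6)/(a - 3)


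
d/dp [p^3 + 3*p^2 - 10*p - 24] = 3*p^2 + 6*p - 10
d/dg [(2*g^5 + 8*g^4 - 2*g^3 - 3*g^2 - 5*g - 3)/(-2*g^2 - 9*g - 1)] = (-12*g^6 - 104*g^5 - 222*g^4 + 4*g^3 + 23*g^2 - 6*g - 22)/(4*g^4 + 36*g^3 + 85*g^2 + 18*g + 1)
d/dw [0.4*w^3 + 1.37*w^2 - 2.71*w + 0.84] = 1.2*w^2 + 2.74*w - 2.71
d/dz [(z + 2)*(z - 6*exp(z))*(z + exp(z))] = (z + 2)*(z - 6*exp(z))*(exp(z) + 1) - (z + 2)*(z + exp(z))*(6*exp(z) - 1) + (z - 6*exp(z))*(z + exp(z))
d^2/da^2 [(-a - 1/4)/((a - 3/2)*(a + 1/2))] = 8*(-16*a^3 - 12*a^2 - 24*a + 5)/(64*a^6 - 192*a^5 + 48*a^4 + 224*a^3 - 36*a^2 - 108*a - 27)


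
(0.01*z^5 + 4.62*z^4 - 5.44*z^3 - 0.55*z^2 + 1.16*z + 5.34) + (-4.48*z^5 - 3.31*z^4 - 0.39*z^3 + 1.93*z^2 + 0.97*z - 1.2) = -4.47*z^5 + 1.31*z^4 - 5.83*z^3 + 1.38*z^2 + 2.13*z + 4.14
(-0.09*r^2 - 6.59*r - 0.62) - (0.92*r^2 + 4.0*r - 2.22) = -1.01*r^2 - 10.59*r + 1.6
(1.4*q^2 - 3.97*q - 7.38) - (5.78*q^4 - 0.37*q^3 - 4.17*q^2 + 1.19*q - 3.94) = -5.78*q^4 + 0.37*q^3 + 5.57*q^2 - 5.16*q - 3.44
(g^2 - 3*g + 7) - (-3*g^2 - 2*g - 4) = 4*g^2 - g + 11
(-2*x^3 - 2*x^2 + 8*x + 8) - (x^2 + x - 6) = -2*x^3 - 3*x^2 + 7*x + 14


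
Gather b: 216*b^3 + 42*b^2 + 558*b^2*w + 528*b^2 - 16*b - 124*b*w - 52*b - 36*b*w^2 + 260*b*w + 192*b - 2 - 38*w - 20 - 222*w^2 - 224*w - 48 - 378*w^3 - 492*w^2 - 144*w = 216*b^3 + b^2*(558*w + 570) + b*(-36*w^2 + 136*w + 124) - 378*w^3 - 714*w^2 - 406*w - 70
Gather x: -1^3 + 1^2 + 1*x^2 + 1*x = x^2 + x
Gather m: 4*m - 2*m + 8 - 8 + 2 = 2*m + 2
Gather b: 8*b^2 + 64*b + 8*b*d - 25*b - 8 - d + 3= 8*b^2 + b*(8*d + 39) - d - 5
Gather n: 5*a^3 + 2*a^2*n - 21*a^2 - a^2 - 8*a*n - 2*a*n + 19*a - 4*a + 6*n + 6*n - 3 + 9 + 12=5*a^3 - 22*a^2 + 15*a + n*(2*a^2 - 10*a + 12) + 18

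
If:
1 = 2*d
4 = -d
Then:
No Solution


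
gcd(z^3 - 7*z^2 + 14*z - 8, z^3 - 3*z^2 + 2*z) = z^2 - 3*z + 2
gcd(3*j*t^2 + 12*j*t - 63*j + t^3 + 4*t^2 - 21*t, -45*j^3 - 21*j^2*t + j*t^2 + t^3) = 3*j + t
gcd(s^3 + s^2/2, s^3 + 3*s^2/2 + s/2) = s^2 + s/2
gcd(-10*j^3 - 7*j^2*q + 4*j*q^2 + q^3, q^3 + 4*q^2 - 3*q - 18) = 1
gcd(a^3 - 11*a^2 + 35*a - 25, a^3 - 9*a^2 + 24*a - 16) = a - 1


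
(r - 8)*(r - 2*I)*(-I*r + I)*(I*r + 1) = r^4 - 9*r^3 - 3*I*r^3 + 6*r^2 + 27*I*r^2 + 18*r - 24*I*r - 16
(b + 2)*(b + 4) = b^2 + 6*b + 8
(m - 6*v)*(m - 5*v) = m^2 - 11*m*v + 30*v^2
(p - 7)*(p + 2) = p^2 - 5*p - 14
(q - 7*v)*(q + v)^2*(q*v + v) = q^4*v - 5*q^3*v^2 + q^3*v - 13*q^2*v^3 - 5*q^2*v^2 - 7*q*v^4 - 13*q*v^3 - 7*v^4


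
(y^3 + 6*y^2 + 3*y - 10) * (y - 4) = y^4 + 2*y^3 - 21*y^2 - 22*y + 40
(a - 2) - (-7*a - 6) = 8*a + 4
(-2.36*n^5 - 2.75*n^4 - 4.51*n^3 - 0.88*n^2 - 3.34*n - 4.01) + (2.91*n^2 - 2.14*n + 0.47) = -2.36*n^5 - 2.75*n^4 - 4.51*n^3 + 2.03*n^2 - 5.48*n - 3.54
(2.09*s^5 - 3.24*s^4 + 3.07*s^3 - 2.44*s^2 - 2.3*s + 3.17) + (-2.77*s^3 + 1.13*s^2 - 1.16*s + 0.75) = 2.09*s^5 - 3.24*s^4 + 0.3*s^3 - 1.31*s^2 - 3.46*s + 3.92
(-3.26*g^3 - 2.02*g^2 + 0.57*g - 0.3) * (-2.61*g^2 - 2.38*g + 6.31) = 8.5086*g^5 + 13.031*g^4 - 17.2507*g^3 - 13.3198*g^2 + 4.3107*g - 1.893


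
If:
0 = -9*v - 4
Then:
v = -4/9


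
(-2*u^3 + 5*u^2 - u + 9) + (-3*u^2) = -2*u^3 + 2*u^2 - u + 9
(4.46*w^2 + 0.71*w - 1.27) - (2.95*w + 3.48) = 4.46*w^2 - 2.24*w - 4.75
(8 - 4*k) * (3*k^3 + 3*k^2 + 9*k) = -12*k^4 + 12*k^3 - 12*k^2 + 72*k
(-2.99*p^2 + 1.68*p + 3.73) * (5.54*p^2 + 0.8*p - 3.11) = -16.5646*p^4 + 6.9152*p^3 + 31.3071*p^2 - 2.2408*p - 11.6003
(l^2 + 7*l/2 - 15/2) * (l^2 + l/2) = l^4 + 4*l^3 - 23*l^2/4 - 15*l/4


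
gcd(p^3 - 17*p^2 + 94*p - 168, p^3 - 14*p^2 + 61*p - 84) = p^2 - 11*p + 28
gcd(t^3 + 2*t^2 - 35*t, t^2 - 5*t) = t^2 - 5*t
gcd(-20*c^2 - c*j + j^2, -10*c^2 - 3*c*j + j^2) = 5*c - j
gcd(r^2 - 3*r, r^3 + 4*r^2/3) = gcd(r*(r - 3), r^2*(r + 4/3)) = r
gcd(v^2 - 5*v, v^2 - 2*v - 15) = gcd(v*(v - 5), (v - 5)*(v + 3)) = v - 5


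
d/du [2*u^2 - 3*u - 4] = 4*u - 3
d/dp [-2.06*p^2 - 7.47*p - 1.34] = -4.12*p - 7.47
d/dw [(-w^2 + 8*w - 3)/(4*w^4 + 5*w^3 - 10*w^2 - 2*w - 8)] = (8*w^5 - 91*w^4 - 32*w^3 + 127*w^2 - 44*w - 70)/(16*w^8 + 40*w^7 - 55*w^6 - 116*w^5 + 16*w^4 - 40*w^3 + 164*w^2 + 32*w + 64)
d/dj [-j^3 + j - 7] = 1 - 3*j^2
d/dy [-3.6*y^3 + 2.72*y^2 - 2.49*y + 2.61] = -10.8*y^2 + 5.44*y - 2.49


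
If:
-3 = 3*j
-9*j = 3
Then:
No Solution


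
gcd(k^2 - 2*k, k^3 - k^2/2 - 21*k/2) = k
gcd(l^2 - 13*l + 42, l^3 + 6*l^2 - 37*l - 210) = l - 6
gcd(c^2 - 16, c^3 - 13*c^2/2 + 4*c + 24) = c - 4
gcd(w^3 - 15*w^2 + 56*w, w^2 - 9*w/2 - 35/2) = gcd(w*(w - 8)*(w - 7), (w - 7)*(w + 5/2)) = w - 7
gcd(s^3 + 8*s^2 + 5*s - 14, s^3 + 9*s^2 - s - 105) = s + 7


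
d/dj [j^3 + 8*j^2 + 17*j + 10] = 3*j^2 + 16*j + 17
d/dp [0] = 0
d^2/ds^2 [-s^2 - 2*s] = -2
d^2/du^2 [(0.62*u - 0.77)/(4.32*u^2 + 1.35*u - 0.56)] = ((4.9788 - 16.0704*u)*(4.32*u^2 + 1.35*u - 0.56) + (0.62*u - 0.77)*(8.64*u + 1.35)*(17.28*u + 2.7))/(4.32*u^2 + 1.35*u - 0.56)^3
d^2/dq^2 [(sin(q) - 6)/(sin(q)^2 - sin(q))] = (-sin(q) + 22 + 6/sin(q) - 24/sin(q)^2 + 12/sin(q)^3)/(sin(q) - 1)^2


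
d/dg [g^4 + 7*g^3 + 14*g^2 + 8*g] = 4*g^3 + 21*g^2 + 28*g + 8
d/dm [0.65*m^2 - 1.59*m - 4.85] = 1.3*m - 1.59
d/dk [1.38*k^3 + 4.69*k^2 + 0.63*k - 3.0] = 4.14*k^2 + 9.38*k + 0.63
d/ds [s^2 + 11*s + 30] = 2*s + 11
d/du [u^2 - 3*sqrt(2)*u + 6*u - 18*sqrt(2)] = 2*u - 3*sqrt(2) + 6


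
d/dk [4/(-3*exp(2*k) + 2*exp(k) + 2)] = (24*exp(k) - 8)*exp(k)/(-3*exp(2*k) + 2*exp(k) + 2)^2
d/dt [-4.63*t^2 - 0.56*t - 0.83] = -9.26*t - 0.56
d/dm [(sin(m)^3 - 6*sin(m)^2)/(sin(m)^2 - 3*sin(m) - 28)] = (sin(m)^3 - 6*sin(m)^2 - 66*sin(m) + 336)*sin(m)*cos(m)/((sin(m) - 7)^2*(sin(m) + 4)^2)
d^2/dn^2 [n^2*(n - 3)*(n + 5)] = 12*n^2 + 12*n - 30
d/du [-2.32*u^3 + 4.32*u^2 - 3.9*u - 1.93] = -6.96*u^2 + 8.64*u - 3.9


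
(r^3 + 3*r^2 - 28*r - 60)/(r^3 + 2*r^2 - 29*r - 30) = (r + 2)/(r + 1)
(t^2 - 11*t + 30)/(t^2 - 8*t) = (t^2 - 11*t + 30)/(t*(t - 8))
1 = 1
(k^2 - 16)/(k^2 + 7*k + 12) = (k - 4)/(k + 3)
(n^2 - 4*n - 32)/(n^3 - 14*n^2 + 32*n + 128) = (n + 4)/(n^2 - 6*n - 16)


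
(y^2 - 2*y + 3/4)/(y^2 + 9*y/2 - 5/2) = (y - 3/2)/(y + 5)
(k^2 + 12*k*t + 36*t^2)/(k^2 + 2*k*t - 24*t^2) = (-k - 6*t)/(-k + 4*t)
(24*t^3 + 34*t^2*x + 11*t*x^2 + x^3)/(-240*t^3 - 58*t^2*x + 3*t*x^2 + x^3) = (4*t^2 + 5*t*x + x^2)/(-40*t^2 - 3*t*x + x^2)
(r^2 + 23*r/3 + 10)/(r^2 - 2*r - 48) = (r + 5/3)/(r - 8)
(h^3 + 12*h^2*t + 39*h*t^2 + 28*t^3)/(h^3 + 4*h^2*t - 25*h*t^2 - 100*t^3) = (-h^2 - 8*h*t - 7*t^2)/(-h^2 + 25*t^2)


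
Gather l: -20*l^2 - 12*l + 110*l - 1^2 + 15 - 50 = -20*l^2 + 98*l - 36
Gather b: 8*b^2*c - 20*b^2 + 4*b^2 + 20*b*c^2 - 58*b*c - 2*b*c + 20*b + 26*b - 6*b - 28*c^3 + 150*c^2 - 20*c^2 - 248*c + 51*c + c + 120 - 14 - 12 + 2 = b^2*(8*c - 16) + b*(20*c^2 - 60*c + 40) - 28*c^3 + 130*c^2 - 196*c + 96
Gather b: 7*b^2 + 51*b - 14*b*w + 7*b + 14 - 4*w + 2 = 7*b^2 + b*(58 - 14*w) - 4*w + 16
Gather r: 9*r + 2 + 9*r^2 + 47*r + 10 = 9*r^2 + 56*r + 12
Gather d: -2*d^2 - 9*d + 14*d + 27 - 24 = -2*d^2 + 5*d + 3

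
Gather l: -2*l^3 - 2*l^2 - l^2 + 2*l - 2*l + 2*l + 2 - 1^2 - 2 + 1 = -2*l^3 - 3*l^2 + 2*l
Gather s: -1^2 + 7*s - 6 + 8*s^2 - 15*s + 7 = 8*s^2 - 8*s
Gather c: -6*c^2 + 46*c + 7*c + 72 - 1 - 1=-6*c^2 + 53*c + 70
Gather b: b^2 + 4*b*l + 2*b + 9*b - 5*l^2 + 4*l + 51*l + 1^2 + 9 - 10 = b^2 + b*(4*l + 11) - 5*l^2 + 55*l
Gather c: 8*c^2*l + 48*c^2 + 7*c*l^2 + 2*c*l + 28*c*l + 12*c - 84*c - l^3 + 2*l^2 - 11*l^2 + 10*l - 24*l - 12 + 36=c^2*(8*l + 48) + c*(7*l^2 + 30*l - 72) - l^3 - 9*l^2 - 14*l + 24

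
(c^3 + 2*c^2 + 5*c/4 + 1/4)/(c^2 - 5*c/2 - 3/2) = (2*c^2 + 3*c + 1)/(2*(c - 3))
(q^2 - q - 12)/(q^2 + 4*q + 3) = (q - 4)/(q + 1)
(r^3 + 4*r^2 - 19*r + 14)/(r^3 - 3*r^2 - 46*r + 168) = (r^2 - 3*r + 2)/(r^2 - 10*r + 24)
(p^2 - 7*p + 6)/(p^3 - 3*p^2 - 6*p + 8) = (p - 6)/(p^2 - 2*p - 8)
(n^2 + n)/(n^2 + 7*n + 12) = n*(n + 1)/(n^2 + 7*n + 12)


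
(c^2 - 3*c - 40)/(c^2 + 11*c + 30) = (c - 8)/(c + 6)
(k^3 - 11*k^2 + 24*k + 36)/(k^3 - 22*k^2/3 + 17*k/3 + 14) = 3*(k - 6)/(3*k - 7)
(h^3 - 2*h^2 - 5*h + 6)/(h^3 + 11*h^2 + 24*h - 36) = (h^2 - h - 6)/(h^2 + 12*h + 36)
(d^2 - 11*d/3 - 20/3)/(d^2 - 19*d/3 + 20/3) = (3*d + 4)/(3*d - 4)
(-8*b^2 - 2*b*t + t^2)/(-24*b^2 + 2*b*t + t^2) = (2*b + t)/(6*b + t)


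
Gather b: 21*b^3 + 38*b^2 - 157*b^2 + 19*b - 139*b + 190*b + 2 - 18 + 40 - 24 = 21*b^3 - 119*b^2 + 70*b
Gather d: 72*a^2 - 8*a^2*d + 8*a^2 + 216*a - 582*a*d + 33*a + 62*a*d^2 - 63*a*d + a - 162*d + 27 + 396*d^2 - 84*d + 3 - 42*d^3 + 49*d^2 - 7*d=80*a^2 + 250*a - 42*d^3 + d^2*(62*a + 445) + d*(-8*a^2 - 645*a - 253) + 30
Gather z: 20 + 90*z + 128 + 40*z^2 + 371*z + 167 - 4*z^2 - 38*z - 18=36*z^2 + 423*z + 297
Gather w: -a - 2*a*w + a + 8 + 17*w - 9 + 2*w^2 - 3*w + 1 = 2*w^2 + w*(14 - 2*a)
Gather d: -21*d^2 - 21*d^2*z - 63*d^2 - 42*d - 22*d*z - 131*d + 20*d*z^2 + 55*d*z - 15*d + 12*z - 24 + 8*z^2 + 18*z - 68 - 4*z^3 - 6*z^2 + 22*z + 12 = d^2*(-21*z - 84) + d*(20*z^2 + 33*z - 188) - 4*z^3 + 2*z^2 + 52*z - 80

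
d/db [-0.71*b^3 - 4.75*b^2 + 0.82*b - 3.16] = -2.13*b^2 - 9.5*b + 0.82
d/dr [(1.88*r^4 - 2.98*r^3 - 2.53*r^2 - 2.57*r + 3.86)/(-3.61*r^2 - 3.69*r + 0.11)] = (-13.5736*r^5 - 10.0538*r^4 + 22.8196*r^3 - 0.9254*r^2 + 27.3126*r + 13.9607)/(13.0321*r^4 + 26.6418*r^3 + 12.8219*r^2 - 0.8118*r + 0.0121)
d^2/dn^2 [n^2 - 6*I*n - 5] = 2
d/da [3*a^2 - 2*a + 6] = 6*a - 2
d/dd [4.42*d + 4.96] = 4.42000000000000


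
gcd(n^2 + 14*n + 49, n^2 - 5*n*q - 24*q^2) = 1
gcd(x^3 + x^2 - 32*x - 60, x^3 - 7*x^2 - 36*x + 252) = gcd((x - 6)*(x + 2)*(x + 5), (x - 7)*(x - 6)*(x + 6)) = x - 6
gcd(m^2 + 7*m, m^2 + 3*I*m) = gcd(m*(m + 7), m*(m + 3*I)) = m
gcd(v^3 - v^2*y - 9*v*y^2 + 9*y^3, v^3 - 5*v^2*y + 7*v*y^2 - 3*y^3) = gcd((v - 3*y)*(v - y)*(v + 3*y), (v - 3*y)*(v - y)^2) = v^2 - 4*v*y + 3*y^2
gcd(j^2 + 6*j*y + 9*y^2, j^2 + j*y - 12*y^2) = 1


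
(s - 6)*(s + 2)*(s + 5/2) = s^3 - 3*s^2/2 - 22*s - 30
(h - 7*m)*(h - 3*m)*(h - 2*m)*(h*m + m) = h^4*m - 12*h^3*m^2 + h^3*m + 41*h^2*m^3 - 12*h^2*m^2 - 42*h*m^4 + 41*h*m^3 - 42*m^4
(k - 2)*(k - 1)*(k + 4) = k^3 + k^2 - 10*k + 8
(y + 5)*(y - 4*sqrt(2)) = y^2 - 4*sqrt(2)*y + 5*y - 20*sqrt(2)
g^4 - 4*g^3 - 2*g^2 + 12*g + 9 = (g - 3)^2*(g + 1)^2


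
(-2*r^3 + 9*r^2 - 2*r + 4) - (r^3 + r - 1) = -3*r^3 + 9*r^2 - 3*r + 5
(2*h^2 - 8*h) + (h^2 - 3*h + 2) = 3*h^2 - 11*h + 2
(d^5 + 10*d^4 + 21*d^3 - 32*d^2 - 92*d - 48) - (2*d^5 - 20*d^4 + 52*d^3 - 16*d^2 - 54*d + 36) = -d^5 + 30*d^4 - 31*d^3 - 16*d^2 - 38*d - 84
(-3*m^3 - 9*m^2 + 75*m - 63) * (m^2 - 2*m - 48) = -3*m^5 - 3*m^4 + 237*m^3 + 219*m^2 - 3474*m + 3024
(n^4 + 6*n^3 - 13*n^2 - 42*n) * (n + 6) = n^5 + 12*n^4 + 23*n^3 - 120*n^2 - 252*n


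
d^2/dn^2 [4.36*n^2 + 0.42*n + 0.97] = 8.72000000000000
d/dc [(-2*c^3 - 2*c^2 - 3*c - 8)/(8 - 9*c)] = 2*(18*c^3 - 15*c^2 - 16*c - 48)/(81*c^2 - 144*c + 64)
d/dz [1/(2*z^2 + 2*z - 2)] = (-z - 1/2)/(z^2 + z - 1)^2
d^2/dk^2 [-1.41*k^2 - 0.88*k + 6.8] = -2.82000000000000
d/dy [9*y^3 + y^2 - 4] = y*(27*y + 2)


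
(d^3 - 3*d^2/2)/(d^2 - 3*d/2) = d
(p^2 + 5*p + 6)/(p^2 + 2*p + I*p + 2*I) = (p + 3)/(p + I)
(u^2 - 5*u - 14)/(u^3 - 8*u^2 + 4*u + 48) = (u - 7)/(u^2 - 10*u + 24)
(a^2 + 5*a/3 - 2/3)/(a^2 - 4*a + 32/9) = 3*(3*a^2 + 5*a - 2)/(9*a^2 - 36*a + 32)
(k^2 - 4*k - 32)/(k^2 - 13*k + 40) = (k + 4)/(k - 5)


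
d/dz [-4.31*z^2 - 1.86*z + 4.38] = -8.62*z - 1.86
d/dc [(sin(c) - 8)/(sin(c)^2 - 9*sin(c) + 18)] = (16*sin(c) + cos(c)^2 - 55)*cos(c)/(sin(c)^2 - 9*sin(c) + 18)^2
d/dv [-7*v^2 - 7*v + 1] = -14*v - 7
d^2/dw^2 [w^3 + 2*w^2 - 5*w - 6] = 6*w + 4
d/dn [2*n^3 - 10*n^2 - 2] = 2*n*(3*n - 10)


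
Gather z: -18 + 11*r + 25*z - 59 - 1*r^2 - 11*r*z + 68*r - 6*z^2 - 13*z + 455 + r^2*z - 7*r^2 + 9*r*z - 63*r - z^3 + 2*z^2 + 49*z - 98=-8*r^2 + 16*r - z^3 - 4*z^2 + z*(r^2 - 2*r + 61) + 280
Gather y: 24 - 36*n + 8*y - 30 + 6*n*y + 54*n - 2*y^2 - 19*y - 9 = 18*n - 2*y^2 + y*(6*n - 11) - 15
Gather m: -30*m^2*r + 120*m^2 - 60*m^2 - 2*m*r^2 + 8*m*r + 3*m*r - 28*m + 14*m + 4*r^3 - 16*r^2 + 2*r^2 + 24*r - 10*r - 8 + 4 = m^2*(60 - 30*r) + m*(-2*r^2 + 11*r - 14) + 4*r^3 - 14*r^2 + 14*r - 4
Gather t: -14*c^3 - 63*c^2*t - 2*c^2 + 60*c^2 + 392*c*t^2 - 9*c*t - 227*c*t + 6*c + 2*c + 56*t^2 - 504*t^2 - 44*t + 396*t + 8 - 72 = -14*c^3 + 58*c^2 + 8*c + t^2*(392*c - 448) + t*(-63*c^2 - 236*c + 352) - 64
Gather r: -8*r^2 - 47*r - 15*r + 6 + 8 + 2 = -8*r^2 - 62*r + 16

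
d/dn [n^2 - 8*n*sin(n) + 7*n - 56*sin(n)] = -8*n*cos(n) + 2*n - 8*sin(n) - 56*cos(n) + 7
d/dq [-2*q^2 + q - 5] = 1 - 4*q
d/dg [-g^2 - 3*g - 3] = -2*g - 3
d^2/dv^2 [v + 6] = 0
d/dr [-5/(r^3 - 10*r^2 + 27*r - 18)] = 5*(3*r^2 - 20*r + 27)/(r^3 - 10*r^2 + 27*r - 18)^2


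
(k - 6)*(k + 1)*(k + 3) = k^3 - 2*k^2 - 21*k - 18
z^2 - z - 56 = (z - 8)*(z + 7)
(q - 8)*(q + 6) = q^2 - 2*q - 48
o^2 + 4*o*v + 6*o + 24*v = (o + 6)*(o + 4*v)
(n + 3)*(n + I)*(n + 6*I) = n^3 + 3*n^2 + 7*I*n^2 - 6*n + 21*I*n - 18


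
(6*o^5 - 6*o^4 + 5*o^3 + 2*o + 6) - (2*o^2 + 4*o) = 6*o^5 - 6*o^4 + 5*o^3 - 2*o^2 - 2*o + 6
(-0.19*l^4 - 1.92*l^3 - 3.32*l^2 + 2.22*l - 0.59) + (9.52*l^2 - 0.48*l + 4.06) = -0.19*l^4 - 1.92*l^3 + 6.2*l^2 + 1.74*l + 3.47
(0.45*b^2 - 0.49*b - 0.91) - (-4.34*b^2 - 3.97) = 4.79*b^2 - 0.49*b + 3.06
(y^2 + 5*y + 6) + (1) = y^2 + 5*y + 7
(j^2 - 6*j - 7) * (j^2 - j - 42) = j^4 - 7*j^3 - 43*j^2 + 259*j + 294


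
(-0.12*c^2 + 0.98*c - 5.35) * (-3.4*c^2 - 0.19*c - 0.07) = 0.408*c^4 - 3.3092*c^3 + 18.0122*c^2 + 0.9479*c + 0.3745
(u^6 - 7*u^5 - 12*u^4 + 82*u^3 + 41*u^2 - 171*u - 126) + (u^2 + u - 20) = u^6 - 7*u^5 - 12*u^4 + 82*u^3 + 42*u^2 - 170*u - 146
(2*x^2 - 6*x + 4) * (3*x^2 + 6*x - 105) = 6*x^4 - 6*x^3 - 234*x^2 + 654*x - 420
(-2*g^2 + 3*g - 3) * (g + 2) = -2*g^3 - g^2 + 3*g - 6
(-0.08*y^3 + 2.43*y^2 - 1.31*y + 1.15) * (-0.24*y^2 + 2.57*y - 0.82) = 0.0192*y^5 - 0.7888*y^4 + 6.6251*y^3 - 5.6353*y^2 + 4.0297*y - 0.943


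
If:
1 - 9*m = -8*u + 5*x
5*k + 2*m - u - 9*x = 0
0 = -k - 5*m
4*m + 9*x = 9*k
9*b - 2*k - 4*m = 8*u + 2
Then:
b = 1127/9162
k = 45/2036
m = -9/2036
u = -117/1018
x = 49/2036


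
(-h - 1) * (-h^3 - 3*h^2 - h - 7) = h^4 + 4*h^3 + 4*h^2 + 8*h + 7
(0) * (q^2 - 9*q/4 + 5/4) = 0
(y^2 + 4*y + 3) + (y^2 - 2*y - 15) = 2*y^2 + 2*y - 12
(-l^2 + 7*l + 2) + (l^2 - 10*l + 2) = 4 - 3*l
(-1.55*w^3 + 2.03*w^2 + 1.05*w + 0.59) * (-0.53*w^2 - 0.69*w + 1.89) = 0.8215*w^5 - 0.00639999999999996*w^4 - 4.8867*w^3 + 2.7995*w^2 + 1.5774*w + 1.1151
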